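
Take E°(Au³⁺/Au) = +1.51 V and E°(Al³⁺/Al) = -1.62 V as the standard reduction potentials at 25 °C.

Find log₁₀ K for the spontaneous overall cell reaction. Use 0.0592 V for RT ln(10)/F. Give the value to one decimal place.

158.6

Cathode: Au³⁺/Au; anode: Al³⁺/Al. E°cell = +3.13 V, n = 3.
log K = nE°cell / 0.0592 = (3)(+3.13) / 0.0592 = 158.6.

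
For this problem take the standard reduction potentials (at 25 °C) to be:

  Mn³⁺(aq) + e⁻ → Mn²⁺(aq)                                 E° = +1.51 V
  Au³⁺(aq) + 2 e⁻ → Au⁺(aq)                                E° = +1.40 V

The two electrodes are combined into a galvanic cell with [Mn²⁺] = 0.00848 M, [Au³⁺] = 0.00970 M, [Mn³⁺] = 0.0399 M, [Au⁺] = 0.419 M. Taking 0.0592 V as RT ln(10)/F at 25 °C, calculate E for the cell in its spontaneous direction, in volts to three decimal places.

+0.198 V

Mn³⁺/Mn²⁺ is the cathode (higher E°), Au³⁺/Au⁺ the anode: E°cell = +1.51 − (+1.40) = +0.11 V, n = 2.
Overall: 2 Mn³⁺(aq) + Au⁺(aq) → 2 Mn²⁺(aq) + Au³⁺(aq)
Q = [Mn²⁺]^2·[Au³⁺] / ([Mn³⁺]^2·[Au⁺]); log Q = -2.981.
E = E° − (0.0592/n) log Q = +0.11 − (0.0592/2)(-2.981) = +0.198 V.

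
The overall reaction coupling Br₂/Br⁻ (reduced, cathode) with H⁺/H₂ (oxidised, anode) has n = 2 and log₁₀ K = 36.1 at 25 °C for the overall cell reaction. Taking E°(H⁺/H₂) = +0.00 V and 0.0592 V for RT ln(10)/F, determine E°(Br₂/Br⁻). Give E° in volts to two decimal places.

E°cell = (0.0592/n)·log K = (0.0592/2)(36.1) = +1.069 V.
Since Br₂/Br⁻ is the cathode and H⁺/H₂ the anode, E°cell = E°(Br₂/Br⁻) − E°(H⁺/H₂).
So E°(Br₂/Br⁻) = E°cell + E°(H⁺/H₂) = +1.069 + (+0.00) = +1.07 V.

+1.07 V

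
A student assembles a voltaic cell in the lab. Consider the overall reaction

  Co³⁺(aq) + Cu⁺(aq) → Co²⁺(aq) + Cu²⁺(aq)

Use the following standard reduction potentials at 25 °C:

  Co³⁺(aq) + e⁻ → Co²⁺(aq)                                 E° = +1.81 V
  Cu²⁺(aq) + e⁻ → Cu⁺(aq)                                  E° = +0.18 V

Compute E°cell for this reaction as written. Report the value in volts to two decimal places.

+1.63 V

The Co³⁺/Co²⁺ couple has the higher reduction potential, so it is the cathode; Cu²⁺/Cu⁺ is oxidised at the anode.
E°cell = E°(cathode) − E°(anode) = (+1.81) − (+0.18) = +1.63 V.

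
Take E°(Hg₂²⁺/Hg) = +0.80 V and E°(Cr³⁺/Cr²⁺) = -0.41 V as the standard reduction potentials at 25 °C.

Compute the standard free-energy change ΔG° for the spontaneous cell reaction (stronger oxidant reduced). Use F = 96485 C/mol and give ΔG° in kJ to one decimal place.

-233.5 kJ

Hg₂²⁺/Hg (E° = +0.80 V) is the cathode; Cr³⁺/Cr²⁺ (E° = -0.41 V) is the anode, so E°cell = +1.21 V.
Balancing electrons gives n = 2 (lcm of 2 and 1).
ΔG° = −nFE° = −(2)(96485)(+1.21) = -233,494 J = -233.5 kJ.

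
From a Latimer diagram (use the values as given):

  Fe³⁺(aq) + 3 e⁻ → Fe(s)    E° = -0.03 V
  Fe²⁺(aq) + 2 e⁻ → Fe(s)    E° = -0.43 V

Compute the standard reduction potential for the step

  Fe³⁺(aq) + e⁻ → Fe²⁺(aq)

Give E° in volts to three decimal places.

+0.770 V

Sequential free energies add, so n₃E°₃ = n₁E°₁ + n₂E°₂.
With n₃ = 3, and the known step contributing 2×(-0.43) V, the unknown satisfies 1·E° = 3×(-0.03) − 2×(-0.43) = +0.770.
E° = +0.770 / 1 = +0.770 V.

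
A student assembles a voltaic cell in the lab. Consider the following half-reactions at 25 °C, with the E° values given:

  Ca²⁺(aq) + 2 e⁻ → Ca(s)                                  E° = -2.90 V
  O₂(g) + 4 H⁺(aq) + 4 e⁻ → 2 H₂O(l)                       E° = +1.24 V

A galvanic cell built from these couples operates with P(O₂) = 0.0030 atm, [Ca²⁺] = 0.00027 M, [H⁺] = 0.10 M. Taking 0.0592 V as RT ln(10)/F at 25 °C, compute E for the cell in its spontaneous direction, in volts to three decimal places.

O₂/H₂O is the cathode (higher E°), Ca²⁺/Ca the anode: E°cell = +1.24 − (-2.90) = +4.14 V, n = 4.
Overall: O₂(g) + 4 H⁺(aq) + 2 Ca(s) → 2 H₂O(l) + 2 Ca²⁺(aq)
Q = [Ca²⁺]^2 / (P(O₂)·[H⁺]^4); log Q = -0.614.
E = E° − (0.0592/n) log Q = +4.14 − (0.0592/4)(-0.614) = +4.149 V.

+4.149 V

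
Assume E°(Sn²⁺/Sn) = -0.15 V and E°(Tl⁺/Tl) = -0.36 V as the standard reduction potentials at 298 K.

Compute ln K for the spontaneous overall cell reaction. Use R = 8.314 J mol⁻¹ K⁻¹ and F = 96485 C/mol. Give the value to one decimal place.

16.4

Cathode: Sn²⁺/Sn; anode: Tl⁺/Tl. E°cell = (-0.15) − (-0.36) = +0.21 V, with n = 2.
ΔG° = −nFE° = −RT ln K, so ln K = nFE°/(RT) = (2)(96485)(+0.21) / ((8.314)(298)) = 16.356.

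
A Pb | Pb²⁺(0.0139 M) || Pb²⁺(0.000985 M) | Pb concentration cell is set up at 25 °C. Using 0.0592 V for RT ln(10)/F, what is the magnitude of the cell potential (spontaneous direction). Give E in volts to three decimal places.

For a concentration cell E°cell = 0. The 0.0139 M side is the cathode (reduction is favoured where [Pb²⁺] is higher).
With n = 2, E = −(0.0592/2) log([Pb²⁺]ₐₙ/[Pb²⁺]꜀ₐₜ) = −(0.0592/2) log(0.000985/0.0139) = −(0.0592/2)(-1.150) = +0.034 V.

+0.034 V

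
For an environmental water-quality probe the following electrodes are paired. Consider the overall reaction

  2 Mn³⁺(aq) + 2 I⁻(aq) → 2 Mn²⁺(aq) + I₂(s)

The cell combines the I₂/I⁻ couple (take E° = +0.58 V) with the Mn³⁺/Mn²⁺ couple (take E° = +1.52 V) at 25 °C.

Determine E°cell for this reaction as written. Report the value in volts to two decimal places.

+0.94 V

The Mn³⁺/Mn²⁺ couple has the higher reduction potential, so it is the cathode; I₂/I⁻ is oxidised at the anode.
E°cell = E°(cathode) − E°(anode) = (+1.52) − (+0.58) = +0.94 V.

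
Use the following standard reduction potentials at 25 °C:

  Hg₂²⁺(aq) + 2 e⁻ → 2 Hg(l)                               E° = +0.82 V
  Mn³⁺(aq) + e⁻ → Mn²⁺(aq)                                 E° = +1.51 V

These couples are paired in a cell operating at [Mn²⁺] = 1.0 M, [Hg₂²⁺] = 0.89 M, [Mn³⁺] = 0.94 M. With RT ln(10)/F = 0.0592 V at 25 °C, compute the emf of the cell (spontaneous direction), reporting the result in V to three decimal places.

Mn³⁺/Mn²⁺ is the cathode (higher E°), Hg₂²⁺/Hg the anode: E°cell = +1.51 − (+0.82) = +0.69 V, n = 2.
Overall: 2 Mn³⁺(aq) + 2 Hg(l) → 2 Mn²⁺(aq) + Hg₂²⁺(aq)
Q = [Mn²⁺]^2·[Hg₂²⁺] / ([Mn³⁺]^2); log Q = 0.003.
E = E° − (0.0592/n) log Q = +0.69 − (0.0592/2)(0.003) = +0.690 V.

+0.690 V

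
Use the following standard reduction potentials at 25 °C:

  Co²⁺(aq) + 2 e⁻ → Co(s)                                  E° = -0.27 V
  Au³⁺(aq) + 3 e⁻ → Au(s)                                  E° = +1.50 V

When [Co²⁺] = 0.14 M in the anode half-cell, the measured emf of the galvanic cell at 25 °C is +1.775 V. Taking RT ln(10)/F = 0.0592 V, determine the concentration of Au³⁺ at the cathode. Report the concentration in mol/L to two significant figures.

Au³⁺/Au is the cathode, Co²⁺/Co the anode: E°cell = +1.77 V, n = 6.
Overall reaction: 2 Au³⁺(aq) + 3 Co(s) → 2 Au(s) + 3 Co²⁺(aq); Q = [Co²⁺]^3/[Au³⁺]^2.
From E = E° − (0.0592/n) log Q: log Q = (E° − E)·n/0.0592 = (+1.77 − (+1.775))·6/0.0592 = -0.5068.
So 2·log[Au³⁺] = 3·log(0.14) − log Q = -2.5616 − (-0.5068) = -2.0548; log[Au³⁺] = -2.0548 / 2 = -1.0274; [Au³⁺] = 10^(-1.0274) ≈ 0.094 M.

0.094 M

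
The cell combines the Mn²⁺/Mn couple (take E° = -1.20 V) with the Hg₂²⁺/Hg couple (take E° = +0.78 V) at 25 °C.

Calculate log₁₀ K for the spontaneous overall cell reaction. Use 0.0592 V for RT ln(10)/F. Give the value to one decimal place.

66.9

Cathode: Hg₂²⁺/Hg; anode: Mn²⁺/Mn. E°cell = +1.98 V, n = 2.
log K = nE°cell / 0.0592 = (2)(+1.98) / 0.0592 = 66.9.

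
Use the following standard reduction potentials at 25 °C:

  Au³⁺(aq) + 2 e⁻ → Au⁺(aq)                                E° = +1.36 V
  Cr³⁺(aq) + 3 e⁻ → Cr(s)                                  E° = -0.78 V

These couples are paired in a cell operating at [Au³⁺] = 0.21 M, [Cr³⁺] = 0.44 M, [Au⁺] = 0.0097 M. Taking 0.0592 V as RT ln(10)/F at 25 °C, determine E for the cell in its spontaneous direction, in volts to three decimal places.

Au³⁺/Au⁺ is the cathode (higher E°), Cr³⁺/Cr the anode: E°cell = +1.36 − (-0.78) = +2.14 V, n = 6.
Overall: 3 Au³⁺(aq) + 2 Cr(s) → 3 Au⁺(aq) + 2 Cr³⁺(aq)
Q = [Au⁺]^3·[Cr³⁺]^2 / ([Au³⁺]^3); log Q = -4.719.
E = E° − (0.0592/n) log Q = +2.14 − (0.0592/6)(-4.719) = +2.187 V.

+2.187 V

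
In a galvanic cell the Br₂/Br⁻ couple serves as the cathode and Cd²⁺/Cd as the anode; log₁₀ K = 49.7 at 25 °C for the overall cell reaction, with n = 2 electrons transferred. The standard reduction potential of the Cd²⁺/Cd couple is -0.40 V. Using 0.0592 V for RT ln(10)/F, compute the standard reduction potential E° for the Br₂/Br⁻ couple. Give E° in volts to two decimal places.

+1.07 V

E°cell = (0.0592/n)·log K = (0.0592/2)(49.7) = +1.471 V.
Since Br₂/Br⁻ is the cathode and Cd²⁺/Cd the anode, E°cell = E°(Br₂/Br⁻) − E°(Cd²⁺/Cd).
So E°(Br₂/Br⁻) = E°cell + E°(Cd²⁺/Cd) = +1.471 + (-0.40) = +1.07 V.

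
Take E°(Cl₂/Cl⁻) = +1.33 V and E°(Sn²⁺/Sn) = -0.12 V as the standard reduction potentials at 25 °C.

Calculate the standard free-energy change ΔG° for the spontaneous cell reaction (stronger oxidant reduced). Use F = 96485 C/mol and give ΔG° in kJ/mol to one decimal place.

-279.8 kJ/mol

Cl₂/Cl⁻ (E° = +1.33 V) is the cathode; Sn²⁺/Sn (E° = -0.12 V) is the anode, so E°cell = +1.45 V.
Balancing electrons gives n = 2 (lcm of 2 and 2).
ΔG° = −nFE° = −(2)(96485)(+1.45) = -279,806 J = -279.8 kJ/mol.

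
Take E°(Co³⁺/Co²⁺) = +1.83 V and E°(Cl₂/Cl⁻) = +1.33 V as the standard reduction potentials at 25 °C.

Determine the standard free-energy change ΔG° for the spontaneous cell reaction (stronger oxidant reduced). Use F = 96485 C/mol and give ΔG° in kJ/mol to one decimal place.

-96.5 kJ/mol

Co³⁺/Co²⁺ (E° = +1.83 V) is the cathode; Cl₂/Cl⁻ (E° = +1.33 V) is the anode, so E°cell = +0.50 V.
Balancing electrons gives n = 2 (lcm of 1 and 2).
ΔG° = −nFE° = −(2)(96485)(+0.50) = -96,485 J = -96.5 kJ/mol.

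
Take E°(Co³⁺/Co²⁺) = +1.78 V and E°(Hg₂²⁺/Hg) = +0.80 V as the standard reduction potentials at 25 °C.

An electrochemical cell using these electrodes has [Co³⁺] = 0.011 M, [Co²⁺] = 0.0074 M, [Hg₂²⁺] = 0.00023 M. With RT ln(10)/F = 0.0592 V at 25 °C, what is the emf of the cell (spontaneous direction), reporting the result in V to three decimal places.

+1.098 V

Co³⁺/Co²⁺ is the cathode (higher E°), Hg₂²⁺/Hg the anode: E°cell = +1.78 − (+0.80) = +0.98 V, n = 2.
Overall: 2 Co³⁺(aq) + 2 Hg(l) → 2 Co²⁺(aq) + Hg₂²⁺(aq)
Q = [Co²⁺]^2·[Hg₂²⁺] / ([Co³⁺]^2); log Q = -3.983.
E = E° − (0.0592/n) log Q = +0.98 − (0.0592/2)(-3.983) = +1.098 V.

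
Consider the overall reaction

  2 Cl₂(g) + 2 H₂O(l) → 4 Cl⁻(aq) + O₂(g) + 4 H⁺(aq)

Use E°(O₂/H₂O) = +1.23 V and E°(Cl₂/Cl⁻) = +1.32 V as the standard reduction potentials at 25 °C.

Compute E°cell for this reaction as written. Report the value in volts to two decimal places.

The Cl₂/Cl⁻ couple has the higher reduction potential, so it is the cathode; O₂/H₂O is oxidised at the anode.
E°cell = E°(cathode) − E°(anode) = (+1.32) − (+1.23) = +0.09 V.

+0.09 V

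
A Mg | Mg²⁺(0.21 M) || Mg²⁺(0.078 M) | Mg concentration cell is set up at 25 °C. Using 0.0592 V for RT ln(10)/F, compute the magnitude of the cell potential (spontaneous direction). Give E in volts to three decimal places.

For a concentration cell E°cell = 0. The 0.21 M side is the cathode (reduction is favoured where [Mg²⁺] is higher).
With n = 2, E = −(0.0592/2) log([Mg²⁺]ₐₙ/[Mg²⁺]꜀ₐₜ) = −(0.0592/2) log(0.078/0.21) = −(0.0592/2)(-0.430) = +0.013 V.

+0.013 V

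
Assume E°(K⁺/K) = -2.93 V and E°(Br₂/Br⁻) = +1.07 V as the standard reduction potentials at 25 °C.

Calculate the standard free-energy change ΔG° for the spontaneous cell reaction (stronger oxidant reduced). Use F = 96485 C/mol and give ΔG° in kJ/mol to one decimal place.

-771.9 kJ/mol

Br₂/Br⁻ (E° = +1.07 V) is the cathode; K⁺/K (E° = -2.93 V) is the anode, so E°cell = +4.00 V.
Balancing electrons gives n = 2 (lcm of 2 and 1).
ΔG° = −nFE° = −(2)(96485)(+4.00) = -771,880 J = -771.9 kJ/mol.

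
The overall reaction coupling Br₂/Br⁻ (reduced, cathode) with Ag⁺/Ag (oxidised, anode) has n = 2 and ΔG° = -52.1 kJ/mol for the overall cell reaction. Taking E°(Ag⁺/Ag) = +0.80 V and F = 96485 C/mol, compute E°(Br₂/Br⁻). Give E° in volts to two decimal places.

+1.07 V

E°cell = −ΔG°/(nF) = −(-52.1×10³)/((2)(96485)) = +0.270 V.
Since Br₂/Br⁻ is the cathode and Ag⁺/Ag the anode, E°cell = E°(Br₂/Br⁻) − E°(Ag⁺/Ag).
So E°(Br₂/Br⁻) = E°cell + E°(Ag⁺/Ag) = +0.270 + (+0.80) = +1.07 V.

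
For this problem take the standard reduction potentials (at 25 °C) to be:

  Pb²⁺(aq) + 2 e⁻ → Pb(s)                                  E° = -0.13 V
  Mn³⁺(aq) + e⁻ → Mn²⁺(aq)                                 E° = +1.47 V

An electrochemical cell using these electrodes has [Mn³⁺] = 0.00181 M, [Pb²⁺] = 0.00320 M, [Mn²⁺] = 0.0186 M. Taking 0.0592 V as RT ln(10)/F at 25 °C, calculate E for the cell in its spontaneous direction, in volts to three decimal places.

+1.614 V

Mn³⁺/Mn²⁺ is the cathode (higher E°), Pb²⁺/Pb the anode: E°cell = +1.47 − (-0.13) = +1.60 V, n = 2.
Overall: 2 Mn³⁺(aq) + Pb(s) → 2 Mn²⁺(aq) + Pb²⁺(aq)
Q = [Mn²⁺]^2·[Pb²⁺] / ([Mn³⁺]^2); log Q = -0.471.
E = E° − (0.0592/n) log Q = +1.60 − (0.0592/2)(-0.471) = +1.614 V.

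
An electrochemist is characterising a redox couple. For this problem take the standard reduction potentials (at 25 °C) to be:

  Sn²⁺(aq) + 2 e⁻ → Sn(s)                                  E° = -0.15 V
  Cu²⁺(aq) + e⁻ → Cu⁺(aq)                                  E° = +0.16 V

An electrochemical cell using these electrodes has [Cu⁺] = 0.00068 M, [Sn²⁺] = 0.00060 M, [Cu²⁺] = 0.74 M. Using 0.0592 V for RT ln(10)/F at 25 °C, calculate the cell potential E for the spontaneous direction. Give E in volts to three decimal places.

+0.585 V

Cu²⁺/Cu⁺ is the cathode (higher E°), Sn²⁺/Sn the anode: E°cell = +0.16 − (-0.15) = +0.31 V, n = 2.
Overall: 2 Cu²⁺(aq) + Sn(s) → 2 Cu⁺(aq) + Sn²⁺(aq)
Q = [Cu⁺]^2·[Sn²⁺] / ([Cu²⁺]^2); log Q = -9.295.
E = E° − (0.0592/n) log Q = +0.31 − (0.0592/2)(-9.295) = +0.585 V.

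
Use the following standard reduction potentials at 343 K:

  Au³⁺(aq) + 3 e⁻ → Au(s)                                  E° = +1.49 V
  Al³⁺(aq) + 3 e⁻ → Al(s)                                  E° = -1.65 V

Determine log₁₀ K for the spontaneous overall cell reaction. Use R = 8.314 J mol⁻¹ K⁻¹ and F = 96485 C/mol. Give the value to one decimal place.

138.4

Cathode: Au³⁺/Au; anode: Al³⁺/Al. E°cell = (+1.49) − (-1.65) = +3.14 V, with n = 3.
ΔG° = −nFE° = −RT ln K, so ln K = nFE°/(RT) = (3)(96485)(+3.14) / ((8.314)(343)) = 318.718.
log₁₀ K = 318.718 / ln 10 = 138.4.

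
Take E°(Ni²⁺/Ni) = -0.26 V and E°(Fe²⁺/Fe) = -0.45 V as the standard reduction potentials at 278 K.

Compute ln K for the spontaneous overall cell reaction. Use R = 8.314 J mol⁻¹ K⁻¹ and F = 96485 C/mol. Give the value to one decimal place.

15.9

Cathode: Ni²⁺/Ni; anode: Fe²⁺/Fe. E°cell = (-0.26) − (-0.45) = +0.19 V, with n = 2.
ΔG° = −nFE° = −RT ln K, so ln K = nFE°/(RT) = (2)(96485)(+0.19) / ((8.314)(278)) = 15.863.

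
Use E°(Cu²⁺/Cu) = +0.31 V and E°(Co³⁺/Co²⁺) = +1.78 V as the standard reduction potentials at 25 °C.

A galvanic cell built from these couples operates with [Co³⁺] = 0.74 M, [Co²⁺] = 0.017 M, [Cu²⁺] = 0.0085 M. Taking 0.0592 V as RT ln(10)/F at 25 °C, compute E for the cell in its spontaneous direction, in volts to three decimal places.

+1.628 V

Co³⁺/Co²⁺ is the cathode (higher E°), Cu²⁺/Cu the anode: E°cell = +1.78 − (+0.31) = +1.47 V, n = 2.
Overall: 2 Co³⁺(aq) + Cu(s) → 2 Co²⁺(aq) + Cu²⁺(aq)
Q = [Co²⁺]^2·[Cu²⁺] / ([Co³⁺]^2); log Q = -5.348.
E = E° − (0.0592/n) log Q = +1.47 − (0.0592/2)(-5.348) = +1.628 V.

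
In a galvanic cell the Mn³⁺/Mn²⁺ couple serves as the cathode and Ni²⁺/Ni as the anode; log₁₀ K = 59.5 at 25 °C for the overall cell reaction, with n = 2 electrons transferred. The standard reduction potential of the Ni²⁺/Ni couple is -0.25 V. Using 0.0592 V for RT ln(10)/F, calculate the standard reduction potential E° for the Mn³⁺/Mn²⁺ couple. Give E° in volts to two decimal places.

+1.51 V

E°cell = (0.0592/n)·log K = (0.0592/2)(59.5) = +1.761 V.
Since Mn³⁺/Mn²⁺ is the cathode and Ni²⁺/Ni the anode, E°cell = E°(Mn³⁺/Mn²⁺) − E°(Ni²⁺/Ni).
So E°(Mn³⁺/Mn²⁺) = E°cell + E°(Ni²⁺/Ni) = +1.761 + (-0.25) = +1.51 V.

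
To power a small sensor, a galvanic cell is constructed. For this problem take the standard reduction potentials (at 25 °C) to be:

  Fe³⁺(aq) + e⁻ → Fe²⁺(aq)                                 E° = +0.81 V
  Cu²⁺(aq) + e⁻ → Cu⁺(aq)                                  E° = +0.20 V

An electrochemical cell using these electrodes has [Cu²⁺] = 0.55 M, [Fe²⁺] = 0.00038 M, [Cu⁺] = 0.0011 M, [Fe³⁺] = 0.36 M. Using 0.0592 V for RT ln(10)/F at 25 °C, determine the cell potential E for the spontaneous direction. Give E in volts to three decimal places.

Fe³⁺/Fe²⁺ is the cathode (higher E°), Cu²⁺/Cu⁺ the anode: E°cell = +0.81 − (+0.20) = +0.61 V, n = 1.
Overall: Fe³⁺(aq) + Cu⁺(aq) → Fe²⁺(aq) + Cu²⁺(aq)
Q = [Fe²⁺]·[Cu²⁺] / ([Fe³⁺]·[Cu⁺]); log Q = -0.278.
E = E° − (0.0592/n) log Q = +0.61 − (0.0592/1)(-0.278) = +0.626 V.

+0.626 V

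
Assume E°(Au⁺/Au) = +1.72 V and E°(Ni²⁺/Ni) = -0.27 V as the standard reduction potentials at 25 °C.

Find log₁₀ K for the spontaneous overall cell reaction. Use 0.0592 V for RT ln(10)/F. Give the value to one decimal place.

Cathode: Au⁺/Au; anode: Ni²⁺/Ni. E°cell = +1.99 V, n = 2.
log K = nE°cell / 0.0592 = (2)(+1.99) / 0.0592 = 67.2.

67.2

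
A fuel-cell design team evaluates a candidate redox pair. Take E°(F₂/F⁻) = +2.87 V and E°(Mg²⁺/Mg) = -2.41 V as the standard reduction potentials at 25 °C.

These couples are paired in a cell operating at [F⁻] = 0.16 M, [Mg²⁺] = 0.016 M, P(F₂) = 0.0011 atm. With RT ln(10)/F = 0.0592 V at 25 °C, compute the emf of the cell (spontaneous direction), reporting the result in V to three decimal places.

F₂/F⁻ is the cathode (higher E°), Mg²⁺/Mg the anode: E°cell = +2.87 − (-2.41) = +5.28 V, n = 2.
Overall: F₂(g) + Mg(s) → 2 F⁻(aq) + Mg²⁺(aq)
Q = [F⁻]^2·[Mg²⁺] / (P(F₂)); log Q = -0.429.
E = E° − (0.0592/n) log Q = +5.28 − (0.0592/2)(-0.429) = +5.293 V.

+5.293 V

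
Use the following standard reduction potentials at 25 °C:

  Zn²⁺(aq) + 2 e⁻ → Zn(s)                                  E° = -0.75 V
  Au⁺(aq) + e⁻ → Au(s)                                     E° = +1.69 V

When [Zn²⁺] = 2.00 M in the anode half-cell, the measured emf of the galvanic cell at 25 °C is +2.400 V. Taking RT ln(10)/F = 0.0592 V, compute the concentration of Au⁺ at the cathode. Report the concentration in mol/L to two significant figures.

0.30 M

Au⁺/Au is the cathode, Zn²⁺/Zn the anode: E°cell = +2.44 V, n = 2.
Overall reaction: 2 Au⁺(aq) + Zn(s) → 2 Au(s) + Zn²⁺(aq); Q = [Zn²⁺]^1/[Au⁺]^2.
From E = E° − (0.0592/n) log Q: log Q = (E° − E)·n/0.0592 = (+2.44 − (+2.400))·2/0.0592 = 1.3514.
So 2·log[Au⁺] = 1·log(2) − log Q = 0.3010 − (1.3514) = -1.0504; log[Au⁺] = -1.0504 / 2 = -0.5252; [Au⁺] = 10^(-0.5252) ≈ 0.30 M.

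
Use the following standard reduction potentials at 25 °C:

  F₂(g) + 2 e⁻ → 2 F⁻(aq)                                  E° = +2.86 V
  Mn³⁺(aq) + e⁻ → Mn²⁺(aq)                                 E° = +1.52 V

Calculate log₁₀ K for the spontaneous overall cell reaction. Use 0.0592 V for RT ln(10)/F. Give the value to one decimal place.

Cathode: F₂/F⁻; anode: Mn³⁺/Mn²⁺. E°cell = +1.34 V, n = 2.
log K = nE°cell / 0.0592 = (2)(+1.34) / 0.0592 = 45.3.

45.3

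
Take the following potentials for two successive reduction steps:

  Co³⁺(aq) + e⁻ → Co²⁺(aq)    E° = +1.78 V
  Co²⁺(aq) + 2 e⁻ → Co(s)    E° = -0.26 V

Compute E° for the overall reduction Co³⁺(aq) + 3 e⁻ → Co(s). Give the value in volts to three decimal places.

+0.420 V

Standard free energies of sequential steps add: ΔG°₃ = ΔG°₁ + ΔG°₂, so n₃E°₃ = n₁E°₁ + n₂E°₂.
E°₃ = (1×+1.78 + 2×-0.26) / 3 = (+1.260) / 3 = +0.420 V.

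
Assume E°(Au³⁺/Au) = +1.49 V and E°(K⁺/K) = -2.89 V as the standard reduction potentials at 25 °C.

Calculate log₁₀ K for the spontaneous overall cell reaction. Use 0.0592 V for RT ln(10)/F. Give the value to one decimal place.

Cathode: Au³⁺/Au; anode: K⁺/K. E°cell = +4.38 V, n = 3.
log K = nE°cell / 0.0592 = (3)(+4.38) / 0.0592 = 222.0.

222.0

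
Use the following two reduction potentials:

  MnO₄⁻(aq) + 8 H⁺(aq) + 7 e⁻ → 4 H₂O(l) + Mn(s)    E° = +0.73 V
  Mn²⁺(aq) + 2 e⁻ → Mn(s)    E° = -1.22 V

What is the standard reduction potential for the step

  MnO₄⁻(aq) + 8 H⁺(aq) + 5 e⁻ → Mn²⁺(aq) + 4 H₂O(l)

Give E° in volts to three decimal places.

Sequential free energies add, so n₃E°₃ = n₁E°₁ + n₂E°₂.
With n₃ = 7, and the known step contributing 2×(-1.22) V, the unknown satisfies 5·E° = 7×(+0.73) − 2×(-1.22) = +7.550.
E° = +7.550 / 5 = +1.510 V.

+1.510 V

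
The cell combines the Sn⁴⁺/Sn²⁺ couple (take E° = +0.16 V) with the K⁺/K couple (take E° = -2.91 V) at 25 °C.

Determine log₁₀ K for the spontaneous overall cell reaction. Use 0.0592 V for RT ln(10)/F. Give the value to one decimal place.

103.7

Cathode: Sn⁴⁺/Sn²⁺; anode: K⁺/K. E°cell = +3.07 V, n = 2.
log K = nE°cell / 0.0592 = (2)(+3.07) / 0.0592 = 103.7.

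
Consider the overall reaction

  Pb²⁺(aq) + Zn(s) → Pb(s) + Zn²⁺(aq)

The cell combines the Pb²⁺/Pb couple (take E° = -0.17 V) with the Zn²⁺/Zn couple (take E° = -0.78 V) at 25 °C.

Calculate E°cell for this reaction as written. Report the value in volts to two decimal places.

+0.61 V

The Pb²⁺/Pb couple has the higher reduction potential, so it is the cathode; Zn²⁺/Zn is oxidised at the anode.
E°cell = E°(cathode) − E°(anode) = (-0.17) − (-0.78) = +0.61 V.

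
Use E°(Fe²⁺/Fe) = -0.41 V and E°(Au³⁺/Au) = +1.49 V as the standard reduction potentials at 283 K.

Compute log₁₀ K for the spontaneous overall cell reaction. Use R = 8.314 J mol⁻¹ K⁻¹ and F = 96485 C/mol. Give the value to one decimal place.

203.0

Cathode: Au³⁺/Au; anode: Fe²⁺/Fe. E°cell = (+1.49) − (-0.41) = +1.90 V, with n = 6.
ΔG° = −nFE° = −RT ln K, so ln K = nFE°/(RT) = (6)(96485)(+1.90) / ((8.314)(283)) = 467.486.
log₁₀ K = 467.486 / ln 10 = 203.0.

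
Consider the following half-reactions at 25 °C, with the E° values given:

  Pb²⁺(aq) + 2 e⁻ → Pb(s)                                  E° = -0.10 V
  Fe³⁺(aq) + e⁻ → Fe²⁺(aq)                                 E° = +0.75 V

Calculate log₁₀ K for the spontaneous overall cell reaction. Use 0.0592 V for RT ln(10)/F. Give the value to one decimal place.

Cathode: Fe³⁺/Fe²⁺; anode: Pb²⁺/Pb. E°cell = +0.85 V, n = 2.
log K = nE°cell / 0.0592 = (2)(+0.85) / 0.0592 = 28.7.

28.7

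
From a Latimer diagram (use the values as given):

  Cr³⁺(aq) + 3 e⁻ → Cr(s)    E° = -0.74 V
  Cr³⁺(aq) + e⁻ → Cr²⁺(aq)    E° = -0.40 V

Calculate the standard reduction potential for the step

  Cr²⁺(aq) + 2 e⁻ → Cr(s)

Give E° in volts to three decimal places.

-0.910 V

Sequential free energies add, so n₃E°₃ = n₁E°₁ + n₂E°₂.
With n₃ = 3, and the known step contributing 1×(-0.40) V, the unknown satisfies 2·E° = 3×(-0.74) − 1×(-0.40) = -1.820.
E° = -1.820 / 2 = -0.910 V.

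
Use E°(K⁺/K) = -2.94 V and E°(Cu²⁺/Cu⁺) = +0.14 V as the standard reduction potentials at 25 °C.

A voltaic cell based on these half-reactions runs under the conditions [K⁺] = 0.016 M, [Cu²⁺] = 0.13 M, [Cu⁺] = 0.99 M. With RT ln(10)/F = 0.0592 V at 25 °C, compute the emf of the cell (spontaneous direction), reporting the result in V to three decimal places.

+3.134 V

Cu²⁺/Cu⁺ is the cathode (higher E°), K⁺/K the anode: E°cell = +0.14 − (-2.94) = +3.08 V, n = 1.
Overall: Cu²⁺(aq) + K(s) → Cu⁺(aq) + K⁺(aq)
Q = [Cu⁺]·[K⁺] / ([Cu²⁺]); log Q = -0.914.
E = E° − (0.0592/n) log Q = +3.08 − (0.0592/1)(-0.914) = +3.134 V.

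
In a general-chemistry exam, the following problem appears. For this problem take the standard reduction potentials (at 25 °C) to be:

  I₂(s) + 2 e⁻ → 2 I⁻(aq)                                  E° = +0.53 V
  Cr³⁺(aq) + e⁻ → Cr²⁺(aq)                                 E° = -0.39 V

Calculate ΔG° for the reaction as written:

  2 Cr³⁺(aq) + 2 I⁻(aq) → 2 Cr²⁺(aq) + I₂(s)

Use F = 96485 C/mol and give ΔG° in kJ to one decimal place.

As written, Cr³⁺/Cr²⁺ is reduced (cathode) and I₂/I⁻ is oxidised (anode), so E°cell = (-0.39) − (+0.53) = -0.92 V.
Balancing electrons gives n = 2.
ΔG° = −nFE° = −(2)(96485)(-0.92) = 177,532 J = +177.5 kJ.

+177.5 kJ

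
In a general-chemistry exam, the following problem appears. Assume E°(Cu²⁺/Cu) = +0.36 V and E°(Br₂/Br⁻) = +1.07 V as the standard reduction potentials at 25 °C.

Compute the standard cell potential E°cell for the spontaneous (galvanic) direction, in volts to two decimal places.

The Br₂/Br⁻ couple has the higher reduction potential, so it is the cathode; Cu²⁺/Cu is oxidised at the anode.
E°cell = E°(cathode) − E°(anode) = (+1.07) − (+0.36) = +0.71 V.

+0.71 V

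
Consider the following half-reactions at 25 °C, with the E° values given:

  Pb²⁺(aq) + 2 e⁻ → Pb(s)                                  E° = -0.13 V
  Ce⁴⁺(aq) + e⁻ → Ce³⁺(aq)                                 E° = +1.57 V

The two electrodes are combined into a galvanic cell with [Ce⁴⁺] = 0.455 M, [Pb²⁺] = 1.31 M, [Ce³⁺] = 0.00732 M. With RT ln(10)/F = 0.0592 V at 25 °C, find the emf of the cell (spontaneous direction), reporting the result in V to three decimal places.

Ce⁴⁺/Ce³⁺ is the cathode (higher E°), Pb²⁺/Pb the anode: E°cell = +1.57 − (-0.13) = +1.70 V, n = 2.
Overall: 2 Ce⁴⁺(aq) + Pb(s) → 2 Ce³⁺(aq) + Pb²⁺(aq)
Q = [Ce³⁺]^2·[Pb²⁺] / ([Ce⁴⁺]^2); log Q = -3.470.
E = E° − (0.0592/n) log Q = +1.70 − (0.0592/2)(-3.470) = +1.803 V.

+1.803 V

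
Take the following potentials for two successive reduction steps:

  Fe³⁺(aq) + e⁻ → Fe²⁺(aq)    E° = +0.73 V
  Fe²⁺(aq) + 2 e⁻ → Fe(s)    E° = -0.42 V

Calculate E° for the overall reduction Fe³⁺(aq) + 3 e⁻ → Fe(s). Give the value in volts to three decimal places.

Adding the free-energy changes (−nFE°) of the two steps gives −n₃FE°₃ = −n₁FE°₁ − n₂FE°₂.
E°₃ = (1×+0.73 + 2×-0.42) / 3 = (-0.110) / 3 = -0.037 V.

-0.037 V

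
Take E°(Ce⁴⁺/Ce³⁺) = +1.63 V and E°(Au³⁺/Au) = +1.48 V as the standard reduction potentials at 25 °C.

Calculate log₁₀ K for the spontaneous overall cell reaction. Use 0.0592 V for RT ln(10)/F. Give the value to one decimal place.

Cathode: Ce⁴⁺/Ce³⁺; anode: Au³⁺/Au. E°cell = +0.15 V, n = 3.
log K = nE°cell / 0.0592 = (3)(+0.15) / 0.0592 = 7.6.

7.6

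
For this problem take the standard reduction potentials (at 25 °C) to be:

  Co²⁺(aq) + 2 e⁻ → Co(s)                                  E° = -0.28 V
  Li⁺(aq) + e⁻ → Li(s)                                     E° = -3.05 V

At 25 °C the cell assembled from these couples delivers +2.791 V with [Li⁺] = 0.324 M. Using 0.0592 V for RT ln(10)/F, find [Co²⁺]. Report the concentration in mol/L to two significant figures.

0.54 M

Co²⁺/Co is the cathode, Li⁺/Li the anode: E°cell = +2.77 V, n = 2.
Overall reaction: Co²⁺(aq) + 2 Li(s) → Co(s) + 2 Li⁺(aq); Q = [Li⁺]^2/[Co²⁺]^1.
From E = E° − (0.0592/n) log Q: log Q = (E° − E)·n/0.0592 = (+2.77 − (+2.791))·2/0.0592 = -0.7095.
So 1·log[Co²⁺] = 2·log(0.324) − log Q = -0.9789 − (-0.7095) = -0.2694; [Co²⁺] = 10^(-0.2694) ≈ 0.54 M.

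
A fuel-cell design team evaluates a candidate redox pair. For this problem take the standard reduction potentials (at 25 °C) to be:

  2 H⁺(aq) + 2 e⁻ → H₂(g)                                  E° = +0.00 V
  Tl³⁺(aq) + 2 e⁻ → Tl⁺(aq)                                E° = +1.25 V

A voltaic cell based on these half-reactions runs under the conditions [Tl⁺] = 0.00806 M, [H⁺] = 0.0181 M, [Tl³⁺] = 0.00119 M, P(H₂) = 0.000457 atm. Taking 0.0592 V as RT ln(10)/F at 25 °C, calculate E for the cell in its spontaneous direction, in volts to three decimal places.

Tl³⁺/Tl⁺ is the cathode (higher E°), H⁺/H₂ the anode: E°cell = +1.25 − (+0.00) = +1.25 V, n = 2.
Overall: Tl³⁺(aq) + H₂(g) → Tl⁺(aq) + 2 H⁺(aq)
Q = [Tl⁺]·[H⁺]^2 / ([Tl³⁺]·P(H₂)); log Q = 0.686.
E = E° − (0.0592/n) log Q = +1.25 − (0.0592/2)(0.686) = +1.230 V.

+1.230 V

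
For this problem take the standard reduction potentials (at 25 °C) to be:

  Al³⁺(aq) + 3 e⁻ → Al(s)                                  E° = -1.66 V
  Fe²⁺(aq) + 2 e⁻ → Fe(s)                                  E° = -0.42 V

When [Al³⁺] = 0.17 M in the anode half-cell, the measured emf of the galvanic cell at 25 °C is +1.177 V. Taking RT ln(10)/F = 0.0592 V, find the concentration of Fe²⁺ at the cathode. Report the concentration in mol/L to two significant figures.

0.0023 M

Fe²⁺/Fe is the cathode, Al³⁺/Al the anode: E°cell = +1.24 V, n = 6.
Overall reaction: 3 Fe²⁺(aq) + 2 Al(s) → 3 Fe(s) + 2 Al³⁺(aq); Q = [Al³⁺]^2/[Fe²⁺]^3.
From E = E° − (0.0592/n) log Q: log Q = (E° − E)·n/0.0592 = (+1.24 − (+1.177))·6/0.0592 = 6.3851.
So 3·log[Fe²⁺] = 2·log(0.17) − log Q = -1.5391 − (6.3851) = -7.9242; log[Fe²⁺] = -7.9242 / 3 = -2.6414; [Fe²⁺] = 10^(-2.6414) ≈ 0.0023 M.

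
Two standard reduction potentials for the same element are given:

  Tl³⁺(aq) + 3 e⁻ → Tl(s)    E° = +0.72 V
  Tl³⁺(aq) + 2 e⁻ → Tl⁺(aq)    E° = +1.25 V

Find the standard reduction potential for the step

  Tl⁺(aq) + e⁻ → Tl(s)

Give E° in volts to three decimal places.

Sequential free energies add, so n₃E°₃ = n₁E°₁ + n₂E°₂.
With n₃ = 3, and the known step contributing 2×(+1.25) V, the unknown satisfies 1·E° = 3×(+0.72) − 2×(+1.25) = -0.340.
E° = -0.340 / 1 = -0.340 V.

-0.340 V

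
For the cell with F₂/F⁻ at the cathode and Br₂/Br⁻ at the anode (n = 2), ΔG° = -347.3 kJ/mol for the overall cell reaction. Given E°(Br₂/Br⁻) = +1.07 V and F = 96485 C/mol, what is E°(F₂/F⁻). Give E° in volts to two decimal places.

+2.87 V

E°cell = −ΔG°/(nF) = −(-347.3×10³)/((2)(96485)) = +1.800 V.
Since F₂/F⁻ is the cathode and Br₂/Br⁻ the anode, E°cell = E°(F₂/F⁻) − E°(Br₂/Br⁻).
So E°(F₂/F⁻) = E°cell + E°(Br₂/Br⁻) = +1.800 + (+1.07) = +2.87 V.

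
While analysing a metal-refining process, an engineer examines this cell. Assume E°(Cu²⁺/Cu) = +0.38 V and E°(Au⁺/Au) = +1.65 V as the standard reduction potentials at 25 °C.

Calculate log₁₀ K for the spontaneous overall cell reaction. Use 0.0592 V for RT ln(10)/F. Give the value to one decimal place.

Cathode: Au⁺/Au; anode: Cu²⁺/Cu. E°cell = +1.27 V, n = 2.
log K = nE°cell / 0.0592 = (2)(+1.27) / 0.0592 = 42.9.

42.9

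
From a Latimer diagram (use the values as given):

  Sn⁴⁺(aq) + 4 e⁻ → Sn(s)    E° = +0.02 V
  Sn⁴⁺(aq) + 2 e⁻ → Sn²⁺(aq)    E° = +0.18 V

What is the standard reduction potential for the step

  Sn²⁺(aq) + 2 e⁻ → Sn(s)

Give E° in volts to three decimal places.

-0.140 V

Sequential free energies add, so n₃E°₃ = n₁E°₁ + n₂E°₂.
With n₃ = 4, and the known step contributing 2×(+0.18) V, the unknown satisfies 2·E° = 4×(+0.02) − 2×(+0.18) = -0.280.
E° = -0.280 / 2 = -0.140 V.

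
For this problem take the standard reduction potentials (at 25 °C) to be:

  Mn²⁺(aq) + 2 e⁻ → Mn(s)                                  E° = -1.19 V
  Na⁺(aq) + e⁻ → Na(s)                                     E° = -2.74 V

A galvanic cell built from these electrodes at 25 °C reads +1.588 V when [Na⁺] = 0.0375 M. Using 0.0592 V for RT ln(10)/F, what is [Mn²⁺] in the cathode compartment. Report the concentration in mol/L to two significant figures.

Mn²⁺/Mn is the cathode, Na⁺/Na the anode: E°cell = +1.55 V, n = 2.
Overall reaction: Mn²⁺(aq) + 2 Na(s) → Mn(s) + 2 Na⁺(aq); Q = [Na⁺]^2/[Mn²⁺]^1.
From E = E° − (0.0592/n) log Q: log Q = (E° − E)·n/0.0592 = (+1.55 − (+1.588))·2/0.0592 = -1.2838.
So 1·log[Mn²⁺] = 2·log(0.0375) − log Q = -2.8519 − (-1.2838) = -1.5681; [Mn²⁺] = 10^(-1.5681) ≈ 0.027 M.

0.027 M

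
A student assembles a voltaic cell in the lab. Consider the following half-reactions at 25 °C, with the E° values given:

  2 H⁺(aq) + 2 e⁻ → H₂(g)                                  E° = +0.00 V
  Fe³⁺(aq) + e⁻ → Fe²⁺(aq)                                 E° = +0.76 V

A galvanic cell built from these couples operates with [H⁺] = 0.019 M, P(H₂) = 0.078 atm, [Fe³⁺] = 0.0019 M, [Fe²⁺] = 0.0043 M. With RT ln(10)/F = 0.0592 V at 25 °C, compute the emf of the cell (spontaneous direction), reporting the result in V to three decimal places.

Fe³⁺/Fe²⁺ is the cathode (higher E°), H⁺/H₂ the anode: E°cell = +0.76 − (+0.00) = +0.76 V, n = 2.
Overall: 2 Fe³⁺(aq) + H₂(g) → 2 Fe²⁺(aq) + 2 H⁺(aq)
Q = [Fe²⁺]^2·[H⁺]^2 / ([Fe³⁺]^2·P(H₂)); log Q = -1.625.
E = E° − (0.0592/n) log Q = +0.76 − (0.0592/2)(-1.625) = +0.808 V.

+0.808 V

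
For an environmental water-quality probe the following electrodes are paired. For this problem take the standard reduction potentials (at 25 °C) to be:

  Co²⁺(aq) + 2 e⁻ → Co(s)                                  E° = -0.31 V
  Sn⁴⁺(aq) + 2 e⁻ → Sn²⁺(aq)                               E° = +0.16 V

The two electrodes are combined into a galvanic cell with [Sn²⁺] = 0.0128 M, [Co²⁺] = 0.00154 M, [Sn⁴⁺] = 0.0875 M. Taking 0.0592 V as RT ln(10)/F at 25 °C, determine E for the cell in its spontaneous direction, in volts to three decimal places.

Sn⁴⁺/Sn²⁺ is the cathode (higher E°), Co²⁺/Co the anode: E°cell = +0.16 − (-0.31) = +0.47 V, n = 2.
Overall: Sn⁴⁺(aq) + Co(s) → Sn²⁺(aq) + Co²⁺(aq)
Q = [Sn²⁺]·[Co²⁺] / ([Sn⁴⁺]); log Q = -3.647.
E = E° − (0.0592/n) log Q = +0.47 − (0.0592/2)(-3.647) = +0.578 V.

+0.578 V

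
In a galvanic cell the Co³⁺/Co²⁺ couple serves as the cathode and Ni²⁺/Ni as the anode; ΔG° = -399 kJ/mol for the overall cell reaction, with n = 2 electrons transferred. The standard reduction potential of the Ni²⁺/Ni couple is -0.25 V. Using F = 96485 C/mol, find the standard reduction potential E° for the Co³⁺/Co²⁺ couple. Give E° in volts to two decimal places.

E°cell = −ΔG°/(nF) = −(-399×10³)/((2)(96485)) = +2.068 V.
Since Co³⁺/Co²⁺ is the cathode and Ni²⁺/Ni the anode, E°cell = E°(Co³⁺/Co²⁺) − E°(Ni²⁺/Ni).
So E°(Co³⁺/Co²⁺) = E°cell + E°(Ni²⁺/Ni) = +2.068 + (-0.25) = +1.82 V.

+1.82 V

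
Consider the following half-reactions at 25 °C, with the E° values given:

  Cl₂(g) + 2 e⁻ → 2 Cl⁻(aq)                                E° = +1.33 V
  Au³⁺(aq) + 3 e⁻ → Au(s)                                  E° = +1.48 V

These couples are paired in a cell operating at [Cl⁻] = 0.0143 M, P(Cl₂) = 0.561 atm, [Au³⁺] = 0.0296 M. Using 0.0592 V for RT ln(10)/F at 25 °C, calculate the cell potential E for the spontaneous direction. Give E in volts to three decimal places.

+0.018 V

Au³⁺/Au is the cathode (higher E°), Cl₂/Cl⁻ the anode: E°cell = +1.48 − (+1.33) = +0.15 V, n = 6.
Overall: 2 Au³⁺(aq) + 6 Cl⁻(aq) → 2 Au(s) + 3 Cl₂(g)
Q = P(Cl₂)^3 / ([Au³⁺]^2·[Cl⁻]^6); log Q = 13.372.
E = E° − (0.0592/n) log Q = +0.15 − (0.0592/6)(13.372) = +0.018 V.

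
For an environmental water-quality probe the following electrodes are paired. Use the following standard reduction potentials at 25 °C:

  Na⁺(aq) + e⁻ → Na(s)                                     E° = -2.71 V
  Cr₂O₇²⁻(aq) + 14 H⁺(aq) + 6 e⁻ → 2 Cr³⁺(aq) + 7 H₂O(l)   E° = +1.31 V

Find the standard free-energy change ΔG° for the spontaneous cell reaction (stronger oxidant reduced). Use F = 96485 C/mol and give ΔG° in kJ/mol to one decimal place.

Cr₂O₇²⁻/Cr³⁺ (E° = +1.31 V) is the cathode; Na⁺/Na (E° = -2.71 V) is the anode, so E°cell = +4.02 V.
Balancing electrons gives n = 6 (lcm of 6 and 1).
ΔG° = −nFE° = −(6)(96485)(+4.02) = -2,327,218 J = -2327.2 kJ/mol.

-2327.2 kJ/mol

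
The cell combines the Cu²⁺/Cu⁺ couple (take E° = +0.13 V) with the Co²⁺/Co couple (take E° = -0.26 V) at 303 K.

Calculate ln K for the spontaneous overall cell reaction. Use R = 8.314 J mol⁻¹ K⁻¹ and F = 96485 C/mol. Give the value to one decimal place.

Cathode: Cu²⁺/Cu⁺; anode: Co²⁺/Co. E°cell = (+0.13) − (-0.26) = +0.39 V, with n = 2.
ΔG° = −nFE° = −RT ln K, so ln K = nFE°/(RT) = (2)(96485)(+0.39) / ((8.314)(303)) = 29.875.

29.9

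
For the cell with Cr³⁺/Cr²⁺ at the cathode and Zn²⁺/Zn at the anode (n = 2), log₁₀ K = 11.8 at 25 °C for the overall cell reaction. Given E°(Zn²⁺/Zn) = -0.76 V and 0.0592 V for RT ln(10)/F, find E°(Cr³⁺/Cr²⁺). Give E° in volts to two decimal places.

-0.41 V

E°cell = (0.0592/n)·log K = (0.0592/2)(11.8) = +0.349 V.
Since Cr³⁺/Cr²⁺ is the cathode and Zn²⁺/Zn the anode, E°cell = E°(Cr³⁺/Cr²⁺) − E°(Zn²⁺/Zn).
So E°(Cr³⁺/Cr²⁺) = E°cell + E°(Zn²⁺/Zn) = +0.349 + (-0.76) = -0.41 V.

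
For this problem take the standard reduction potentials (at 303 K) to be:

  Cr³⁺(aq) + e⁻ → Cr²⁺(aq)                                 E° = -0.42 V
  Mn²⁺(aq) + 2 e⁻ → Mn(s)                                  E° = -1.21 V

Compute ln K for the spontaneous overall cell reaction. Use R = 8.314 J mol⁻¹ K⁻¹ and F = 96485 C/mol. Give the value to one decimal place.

60.5

Cathode: Cr³⁺/Cr²⁺; anode: Mn²⁺/Mn. E°cell = (-0.42) − (-1.21) = +0.79 V, with n = 2.
ΔG° = −nFE° = −RT ln K, so ln K = nFE°/(RT) = (2)(96485)(+0.79) / ((8.314)(303)) = 60.515.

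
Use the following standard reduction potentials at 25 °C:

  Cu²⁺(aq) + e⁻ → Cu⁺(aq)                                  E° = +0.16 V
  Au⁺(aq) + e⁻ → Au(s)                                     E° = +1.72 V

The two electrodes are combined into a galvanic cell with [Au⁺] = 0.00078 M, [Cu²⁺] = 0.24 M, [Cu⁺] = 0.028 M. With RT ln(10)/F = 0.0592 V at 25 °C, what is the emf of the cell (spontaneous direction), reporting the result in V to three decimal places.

+1.321 V

Au⁺/Au is the cathode (higher E°), Cu²⁺/Cu⁺ the anode: E°cell = +1.72 − (+0.16) = +1.56 V, n = 1.
Overall: Au⁺(aq) + Cu⁺(aq) → Au(s) + Cu²⁺(aq)
Q = [Cu²⁺] / ([Au⁺]·[Cu⁺]); log Q = 4.041.
E = E° − (0.0592/n) log Q = +1.56 − (0.0592/1)(4.041) = +1.321 V.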